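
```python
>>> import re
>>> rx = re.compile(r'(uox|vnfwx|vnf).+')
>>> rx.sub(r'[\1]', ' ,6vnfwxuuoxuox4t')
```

The regex engine tests alternatives in the order written; an earlier branch that matches wins even if a later one would match more.
The replacement refers to a captured group, so each match is rewritten using its own captured text.

' ,6[vnfwx]'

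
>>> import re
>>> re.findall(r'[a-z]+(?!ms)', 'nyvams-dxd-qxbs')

['nyvams', 'dxd', 'qxbs']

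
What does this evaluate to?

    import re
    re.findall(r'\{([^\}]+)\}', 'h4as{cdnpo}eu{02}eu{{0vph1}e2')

Matches: at [4:11] match '{cdnpo}', group 1 = 'cdnpo'; at [13:17] match '{02}', group 1 = '02'; at [19:27] match '{{0vph1}', group 1 = '{0vph1'.
One capturing group, so `findall` returns just the captured substring from each match — 3 in all.

['cdnpo', '02', '{0vph1']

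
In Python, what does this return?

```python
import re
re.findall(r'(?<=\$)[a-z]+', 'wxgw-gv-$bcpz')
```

The `(?=…)`/`(?<=…)` assertion just peeks at neighbouring text; it doesn't advance the match position.
With no groups in the pattern, `findall` gives back each whole match — 1 here.

['bcpz']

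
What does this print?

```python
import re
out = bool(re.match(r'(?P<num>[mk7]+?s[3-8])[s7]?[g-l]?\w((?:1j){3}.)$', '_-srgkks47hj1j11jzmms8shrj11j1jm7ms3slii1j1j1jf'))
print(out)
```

The pattern matches one or more of one of [mk7] (lazy), then the literal 's', then a character in [3-8] (captured as 'num'); then optionally one of [s7], then optionally a character in [g-l], then a word character; then the literal '1j' repeated 3 times, then any character (captured); then anchored at the end.
With `match`, the pattern is implicitly anchored at the beginning.
Here the pattern fails at index 0, so the call returns None, and `bool(None)` is False.

False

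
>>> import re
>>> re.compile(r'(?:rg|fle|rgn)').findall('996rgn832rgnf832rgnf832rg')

['rg', 'rg', 'rg', 'rg']

Branches in `(...|...)` are attempted left-to-right; the first branch that allows the whole pattern to succeed is taken.
Matches: at [3:5] → 'rg'; at [9:11] → 'rg'; at [16:18] → 'rg'; at [23:25] → 'rg'.
`findall` yields the raw match text (4 of them) because the pattern has no groups.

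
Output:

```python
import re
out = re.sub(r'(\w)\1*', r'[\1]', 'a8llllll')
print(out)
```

[a][8][l]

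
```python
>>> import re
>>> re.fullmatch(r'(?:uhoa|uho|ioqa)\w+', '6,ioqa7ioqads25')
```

None

For `fullmatch`, every character of the input must be accounted for by the pattern.
Here the pattern can't cover the whole string, so the call returns None.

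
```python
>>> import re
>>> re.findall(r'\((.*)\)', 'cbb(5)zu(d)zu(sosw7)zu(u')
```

Matches: at [3:20] match '(5)zu(d)zu(sosw7)', group 1 = '5)zu(d)zu(sosw7'.
With a single group, `findall` returns only what that group captured — 1 item.

['5)zu(d)zu(sosw7']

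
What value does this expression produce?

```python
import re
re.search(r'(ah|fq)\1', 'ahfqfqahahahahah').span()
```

The backreference `\1` re-matches whatever the first group consumed, character for character.
The match spans [2:6] → 'fqfq'.

(2, 6)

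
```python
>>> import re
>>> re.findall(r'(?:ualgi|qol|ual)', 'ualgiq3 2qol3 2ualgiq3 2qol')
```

Alternation isn't longest-match — the leftmost alternative that fits at this position is chosen.
Walking the string: at [0:5] → 'ualgi'; at [9:12] → 'qol'; at [15:20] → 'ualgi'; at [24:27] → 'qol'.
Since nothing is captured, `findall` lists the 4 matched substrings directly.

['ualgi', 'qol', 'ualgi', 'qol']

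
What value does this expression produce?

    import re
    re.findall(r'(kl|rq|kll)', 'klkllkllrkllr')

['kl', 'kl', 'kl', 'kl']

Branches in `(...|...)` are attempted left-to-right; the first branch that allows the whole pattern to succeed is taken.
With a single group, `findall` returns only what that group captured — 4 items.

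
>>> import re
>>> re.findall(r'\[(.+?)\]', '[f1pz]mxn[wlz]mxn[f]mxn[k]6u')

With the lazy modifier that quantifier settles for the fewest repetitions that let the rest of the pattern succeed (the atoms after it are unaffected and can still be greedy).
Scanning left to right: at [0:6] match '[f1pz]', group 1 = 'f1pz'; at [9:14] match '[wlz]', group 1 = 'wlz'; at [17:20] match '[f]', group 1 = 'f'; at [23:26] match '[k]', group 1 = 'k'.
Because there's exactly one group, `findall` drops the full match and keeps group 1 from each hit.

['f1pz', 'wlz', 'f', 'k']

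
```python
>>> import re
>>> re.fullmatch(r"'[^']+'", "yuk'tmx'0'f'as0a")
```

`re.fullmatch` is like wrapping the pattern in `^…$` (in single-line mode).
Here the string isn't matched end-to-end, so the call returns None.

None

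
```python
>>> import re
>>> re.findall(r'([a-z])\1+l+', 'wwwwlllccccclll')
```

The backreference `\1` re-matches whatever the first group consumed, character for character.
Scanning left to right: at [0:7] match 'wwwwlll', group 1 = 'w'; at [7:15] match 'ccccclll', group 1 = 'c'.
With a single group, `findall` returns only what that group captured — 2 items.

['w', 'c']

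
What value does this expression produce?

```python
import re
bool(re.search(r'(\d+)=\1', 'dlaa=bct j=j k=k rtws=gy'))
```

A backreference is literal: `\1` must see the identical characters the first group matched.
Here nothing in the string fits, so the call returns None, and `bool(None)` is False.

False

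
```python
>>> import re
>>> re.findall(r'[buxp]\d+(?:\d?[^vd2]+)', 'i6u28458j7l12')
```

The pattern matches one of [buxp], then one or more of a digit; then optionally a digit, then one or more of any character except [vd2] (non-capturing group).
Walking the string: at [2:12] → 'u28458j7l1'.
With no groups in the pattern, `findall` gives back each whole match — 1 here.

['u28458j7l1']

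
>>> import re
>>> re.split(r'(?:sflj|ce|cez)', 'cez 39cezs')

`|` is ordered: at each position the engine commits to the first alternative that works.
Matches to split on: at [0:2] → 'ce'; at [6:8] → 'ce'.
`split` removes every match and returns the 3 fragments in between.

['', 'z 39', 'zs']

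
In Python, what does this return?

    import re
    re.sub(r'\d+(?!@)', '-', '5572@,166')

'-2@,-'

Because the assertion is negative and zero-width, positions next to the forbidden text are skipped.
Every occurrence is swapped for '-'.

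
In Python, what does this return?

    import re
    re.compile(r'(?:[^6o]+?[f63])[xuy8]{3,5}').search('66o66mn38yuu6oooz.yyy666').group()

'mn38yuu'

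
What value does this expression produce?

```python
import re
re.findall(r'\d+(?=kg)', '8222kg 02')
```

['8222']

Lookahead/lookbehind check context without consuming it, so the matched span excludes the asserted characters.
Scanning left to right: at [0:4] → '8222'.
No capturing groups, so `findall` returns the 1 full match string.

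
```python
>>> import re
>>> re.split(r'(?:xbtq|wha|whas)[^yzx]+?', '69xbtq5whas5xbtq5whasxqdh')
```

The regex engine tests alternatives in the order written; an earlier branch that matches wins even if a later one would match more.
Matches to split on: at [2:7] → 'xbtq5'; at [7:11] → 'whas'; at [12:17] → 'xbtq5'; at [17:21] → 'whas'.
Each match becomes a cut point; 5 segments remain.

['69', '', '5', '', 'xqdh']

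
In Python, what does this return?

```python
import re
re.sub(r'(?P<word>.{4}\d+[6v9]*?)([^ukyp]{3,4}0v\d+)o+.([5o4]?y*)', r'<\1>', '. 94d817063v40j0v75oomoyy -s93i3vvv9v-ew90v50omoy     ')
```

'.< 94d817063> -<s93i3vvv9v>     '

Pattern: exactly 4 of any character, then one or more of a digit, then zero or more of one of [6v9] (lazy) (captured as 'word'); then 3 to 4 of any character except [ukyp], then the literal '0v', then one or more of a digit (captured); then one or more of the literal 'o', then any character; then optionally one of [5o4], then zero or more of the literal 'y' (captured).
A non-greedy quantifier consumes as few characters as it can — just enough that the remainder of the pattern still matches from where it stops; whatever follows it matches normally.
Matches: at [1:25] → ' 94d817063v40j0v75oomoyy'; at [27:49] → 's93i3vvv9v-ew90v50omoy'.
`\1` in the replacement pulls in group 1's text for each match.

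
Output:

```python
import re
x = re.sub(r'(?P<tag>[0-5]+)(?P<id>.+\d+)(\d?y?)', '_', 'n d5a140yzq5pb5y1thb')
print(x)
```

n d_thb

Every occurrence is swapped for '_'.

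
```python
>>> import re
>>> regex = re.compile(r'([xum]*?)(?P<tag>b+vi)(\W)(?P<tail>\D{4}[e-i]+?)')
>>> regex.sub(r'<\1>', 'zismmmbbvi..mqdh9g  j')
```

This matches zero or more of one of [xum] (lazy) (captured); then one or more of a literal 'b', then the literal 'vi' (captured as 'tag'); then a non-word character (captured); then exactly 4 of a non-digit, then one or more of a character in [e-i] (lazy) (captured as 'tail').
Matches: at [3:16] → 'mmmbbvi..mqdh'.
Each match is replaced using the text its own group 1 captured.

'zis<mmm>9g  j'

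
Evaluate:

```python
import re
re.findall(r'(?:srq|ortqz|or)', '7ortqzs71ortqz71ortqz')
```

['ortqz', 'ortqz', 'ortqz']

`|` is ordered: at each position the engine commits to the first alternative that works.
Since nothing is captured, `findall` lists the 3 matched substrings directly.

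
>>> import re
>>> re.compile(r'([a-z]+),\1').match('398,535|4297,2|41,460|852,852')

None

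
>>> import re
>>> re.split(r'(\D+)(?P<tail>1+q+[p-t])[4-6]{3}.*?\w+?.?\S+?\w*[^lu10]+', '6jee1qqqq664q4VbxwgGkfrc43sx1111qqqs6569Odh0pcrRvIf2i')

Pattern: one or more of a non-digit (captured); then one or more of a literal '1', then one or more of the literal 'q', then a character in [p-t] (captured as 'tail'); then exactly 3 of a character in [4-6], then zero or more of any character (lazy), then one or more of a word character (lazy); then optionally any character; then one or more of a non-whitespace character (lazy), then zero or more of a word character, then one or more of any character except [lu10].
Because the pattern has a capturing group, `split` also inserts each captured text between the pieces.

['6', 'jee', '1qqqq', '']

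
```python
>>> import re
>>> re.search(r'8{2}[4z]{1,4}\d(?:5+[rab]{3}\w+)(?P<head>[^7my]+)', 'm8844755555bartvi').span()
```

(1, 17)

This matches exactly 2 of a literal '8', then 1 to 4 of one of [4z], then a digit; then one or more of the literal '5', then exactly 3 of one of [rab], then one or more of a word character (non-capturing group); then one or more of any character except [7my] (captured as 'head').
`re.search` tries every starting position until one works.
The match spans [1:17] → '8844755555bartvi'.
Captured: group 1 = 'i'.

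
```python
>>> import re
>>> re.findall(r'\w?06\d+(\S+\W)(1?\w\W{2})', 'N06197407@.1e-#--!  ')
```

Pattern: optionally a word character, then the literal '06', then one or more of a digit; then one or more of a non-whitespace character, then a non-word character (captured); then optionally a literal '1', then a word character, then exactly 2 of a non-word character (captured).
2 groups means the one result is a tuple of 2 captured strings — 1 here.

[('@.', '1e-#')]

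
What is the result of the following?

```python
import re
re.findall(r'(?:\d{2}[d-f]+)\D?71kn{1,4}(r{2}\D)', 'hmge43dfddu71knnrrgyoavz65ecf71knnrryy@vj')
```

['rrg']

`findall` collects group 1 from the one match (1 total).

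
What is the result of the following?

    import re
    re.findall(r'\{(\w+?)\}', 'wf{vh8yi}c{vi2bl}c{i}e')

['vh8yi', 'vi2bl', 'i']

Matches: at [2:9] match '{vh8yi}', group 1 = 'vh8yi'; at [10:17] match '{vi2bl}', group 1 = 'vi2bl'; at [18:21] match '{i}', group 1 = 'i'.
With a single group, `findall` returns only what that group captured — 3 items.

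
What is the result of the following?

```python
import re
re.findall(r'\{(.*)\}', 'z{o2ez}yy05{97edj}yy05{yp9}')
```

['o2ez}yy05{97edj}yy05{yp9']

`findall` collects group 1 from the one match (1 total).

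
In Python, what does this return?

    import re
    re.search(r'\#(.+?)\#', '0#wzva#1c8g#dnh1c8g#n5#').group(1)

'wzva'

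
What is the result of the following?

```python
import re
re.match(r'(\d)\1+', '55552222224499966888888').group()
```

'5555'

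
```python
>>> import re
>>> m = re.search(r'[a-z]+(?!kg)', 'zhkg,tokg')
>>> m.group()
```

Because the assertion is negative and zero-width, positions next to the forbidden text are skipped.
Unlike `match`, `search` isn't anchored — it looks for the pattern anywhere in the string.
The match spans [0:4] → 'zhkg'.

'zhkg'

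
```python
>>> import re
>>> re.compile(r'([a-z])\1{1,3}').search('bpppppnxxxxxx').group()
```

'pppp'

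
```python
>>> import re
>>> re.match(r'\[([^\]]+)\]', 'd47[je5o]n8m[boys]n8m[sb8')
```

`re.match` only tries the pattern at the start of the string.
Here position 0 doesn't satisfy it, so the call returns None.

None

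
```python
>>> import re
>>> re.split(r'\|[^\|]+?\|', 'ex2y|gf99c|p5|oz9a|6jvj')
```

['ex2y', 'p5', '6jvj']

Matches to split on: at [4:11] → '|gf99c|'; at [13:19] → '|oz9a|'.
Splitting on the pattern gives 3 pieces.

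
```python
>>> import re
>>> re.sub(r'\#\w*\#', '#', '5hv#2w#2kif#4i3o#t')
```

'5hv#2kif#t'

`sub` substitutes '#' at each match site.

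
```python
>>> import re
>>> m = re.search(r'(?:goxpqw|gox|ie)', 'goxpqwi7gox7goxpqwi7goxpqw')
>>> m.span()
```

(0, 6)

Branches in `(...|...)` are attempted left-to-right; the first branch that allows the whole pattern to succeed is taken.
`re.search` tries every starting position until one works.
The match spans [0:6] → 'goxpqw'.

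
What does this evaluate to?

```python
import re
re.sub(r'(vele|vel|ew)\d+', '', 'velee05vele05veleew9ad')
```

'velee05velead'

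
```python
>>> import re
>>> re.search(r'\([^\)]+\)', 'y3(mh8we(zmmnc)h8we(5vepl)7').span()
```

(2, 15)

The match spans [2:15] → '(mh8we(zmmnc)'.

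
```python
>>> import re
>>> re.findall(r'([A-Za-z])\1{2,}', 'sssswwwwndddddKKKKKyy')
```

`\1` is not a pattern — it's the concrete string captured by group 1, re-applied verbatim.
Walking the string: at [0:4] match 'ssss', group 1 = 's'; at [4:8] match 'wwww', group 1 = 'w'; at [9:14] match 'ddddd', group 1 = 'd'; at [14:19] match 'KKKKK', group 1 = 'K'.
Because there's exactly one group, `findall` drops the full match and keeps group 1 from each hit.

['s', 'w', 'd', 'K']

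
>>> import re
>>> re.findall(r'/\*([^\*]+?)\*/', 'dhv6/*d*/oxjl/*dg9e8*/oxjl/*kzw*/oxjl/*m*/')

['d', 'dg9e8', 'kzw', 'm']

Walking the string: at [4:9] match '/*d*/', group 1 = 'd'; at [13:22] match '/*dg9e8*/', group 1 = 'dg9e8'; at [26:33] match '/*kzw*/', group 1 = 'kzw'; at [37:42] match '/*m*/', group 1 = 'm'.
With a single group, `findall` returns only what that group captured — 4 items.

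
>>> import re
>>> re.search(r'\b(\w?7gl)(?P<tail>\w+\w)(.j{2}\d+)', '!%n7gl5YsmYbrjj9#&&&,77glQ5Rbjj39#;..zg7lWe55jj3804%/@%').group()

'n7gl5YsmYbrjj9'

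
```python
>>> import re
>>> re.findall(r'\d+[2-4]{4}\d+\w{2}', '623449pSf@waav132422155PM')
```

['623449pS', '132422155PM']

This matches one or more of a digit; then exactly 4 of a character in [2-4], then one or more of a digit, then exactly 2 of a word character.
Matches: at [0:8] → '623449pS'; at [14:25] → '132422155PM'.
`findall` yields the raw match text (2 of them) because the pattern has no groups.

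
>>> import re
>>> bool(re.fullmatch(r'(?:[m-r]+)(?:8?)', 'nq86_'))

False

`re.fullmatch` requires the pattern to consume the entire string.
Here the pattern can't cover the whole string, so the call returns None, and `bool(None)` is False.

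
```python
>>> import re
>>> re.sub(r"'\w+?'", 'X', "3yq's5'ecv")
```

'3yqXecv'

Matches: at [3:7] → "'s5'".
`sub` substitutes 'X' at each match site.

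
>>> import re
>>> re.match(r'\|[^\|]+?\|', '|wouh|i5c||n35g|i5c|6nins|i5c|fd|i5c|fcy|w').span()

With `match`, the pattern is implicitly anchored at the beginning.
The match spans [0:6] → '|wouh|'.

(0, 6)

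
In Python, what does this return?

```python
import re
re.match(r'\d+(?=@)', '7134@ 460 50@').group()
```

With `match`, the pattern is implicitly anchored at the beginning.
The match spans [0:4] → '7134'.

'7134'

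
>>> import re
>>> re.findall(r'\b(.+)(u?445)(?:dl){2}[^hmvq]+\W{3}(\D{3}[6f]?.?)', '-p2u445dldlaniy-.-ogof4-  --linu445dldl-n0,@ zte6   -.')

[('p2u445dldlaniy-.-ogof4-  --linu', '445', 'zte6 ')]

Pattern: a word boundary (`\b`, zero-width); then one or more of any character (captured); then optionally the literal 'u', then the literal '445' (captured); then the literal 'dl' repeated 2 times, then one or more of any character except [hmvq], then exactly 3 of a non-word character; then exactly 3 of a non-digit, then optionally one of [6f], then optionally any character (captured).
Scanning left to right: at [1:50] match 'p2u445dldlaniy-.-ogof4-  --linu445dldl-n0,@ zte6 ', groups = ('p2u445dldlaniy-.-ogof4-  --linu', '445', 'zte6 ').
`findall` packs the 3 group values into a tuple for every match.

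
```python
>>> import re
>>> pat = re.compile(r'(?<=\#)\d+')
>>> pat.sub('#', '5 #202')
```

'5 ##'

The `(?=…)`/`(?<=…)` assertion just peeks at neighbouring text; it doesn't advance the match position.
Matches: at [3:6] → '202'.
Every occurrence is swapped for '#'.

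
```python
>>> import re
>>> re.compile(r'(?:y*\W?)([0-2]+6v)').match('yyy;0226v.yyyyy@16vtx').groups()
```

The match spans [0:9] → 'yyy;0226v'.
Captured: group 1 = '0226v'.

('0226v',)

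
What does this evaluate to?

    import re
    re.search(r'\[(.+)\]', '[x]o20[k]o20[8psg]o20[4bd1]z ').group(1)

`re.search` tries every starting position until one works.
The match spans [0:27] → '[x]o20[k]o20[8psg]o20[4bd1]'.
Captured: group 1 = 'x]o20[k]o20[8psg]o20[4bd1'.

'x]o20[k]o20[8psg]o20[4bd1'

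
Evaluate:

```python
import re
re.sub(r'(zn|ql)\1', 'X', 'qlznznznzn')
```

'qlXX'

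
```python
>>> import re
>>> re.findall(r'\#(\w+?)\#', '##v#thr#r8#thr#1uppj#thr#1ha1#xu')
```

`findall` collects group 1 from each match (4 total).

['v', 'r8', '1uppj', '1ha1']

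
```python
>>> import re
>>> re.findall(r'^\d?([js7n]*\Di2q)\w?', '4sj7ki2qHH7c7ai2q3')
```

['sj7ki2q']

The pattern matches anchored at the start of the string; then optionally a digit; then zero or more of one of [js7n], then a non-digit, then the literal 'i2q' (captured); then optionally a word character.
`findall` collects group 1 from the one match (1 total).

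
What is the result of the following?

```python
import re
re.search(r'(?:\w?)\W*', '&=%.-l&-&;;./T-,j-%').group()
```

'&=%.-'

The pattern matches optionally a word character (non-capturing group); then zero or more of a non-word character.
`re.search` tries every starting position until one works.
The match spans [0:5] → '&=%.-'.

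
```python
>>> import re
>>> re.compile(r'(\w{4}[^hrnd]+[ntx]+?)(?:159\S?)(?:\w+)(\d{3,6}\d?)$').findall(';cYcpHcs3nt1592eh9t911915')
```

This matches exactly 4 of a word character, then one or more of any character except [hrnd], then one or more of one of [ntx] (lazy) (captured); then the literal '159', then optionally a non-whitespace character (non-capturing group); then one or more of a word character (non-capturing group); then 3 to 6 of a digit, then optionally a digit (captured); then anchored at the end.
Scanning left to right: at [1:25] match 'cYcpHcs3nt1592eh9t911915', groups = ('cYcpHcs3nt', '915').
`findall` packs the 2 group values into a tuple for every match.

[('cYcpHcs3nt', '915')]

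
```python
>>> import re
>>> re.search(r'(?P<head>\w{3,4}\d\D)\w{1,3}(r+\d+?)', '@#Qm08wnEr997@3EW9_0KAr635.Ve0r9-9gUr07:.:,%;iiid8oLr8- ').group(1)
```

'Qm08w'

The match spans [2:11] → 'Qm08wnEr9'.
Captured: group 1 = 'Qm08w', group 2 = 'r9'.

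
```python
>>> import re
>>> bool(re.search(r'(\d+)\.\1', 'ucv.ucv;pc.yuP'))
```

`\1` is not a pattern — it's the concrete string captured by group 1, re-applied verbatim.
Here no position works, so the call returns None, and `bool(None)` is False.

False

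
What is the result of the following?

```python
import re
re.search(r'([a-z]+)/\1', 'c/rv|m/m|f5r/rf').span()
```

(5, 8)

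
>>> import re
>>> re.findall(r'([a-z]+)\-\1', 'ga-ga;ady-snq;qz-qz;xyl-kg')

['ga', 'qz']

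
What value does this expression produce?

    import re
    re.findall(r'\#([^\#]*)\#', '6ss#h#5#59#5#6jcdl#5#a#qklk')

Matches: at [3:6] match '#h#', group 1 = 'h'; at [7:11] match '#59#', group 1 = '59'; at [12:19] match '#6jcdl#', group 1 = '6jcdl'; at [20:23] match '#a#', group 1 = 'a'.
`findall` collects group 1 from each match (4 total).

['h', '59', '6jcdl', 'a']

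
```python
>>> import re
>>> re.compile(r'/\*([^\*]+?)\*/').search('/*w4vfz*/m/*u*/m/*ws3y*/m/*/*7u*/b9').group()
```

'/*w4vfz*/'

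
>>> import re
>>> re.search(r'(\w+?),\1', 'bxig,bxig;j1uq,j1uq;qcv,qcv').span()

After group 1 captures some text, `\1` only succeeds where that same text appears again.
The match spans [0:9] → 'bxig,bxig'.

(0, 9)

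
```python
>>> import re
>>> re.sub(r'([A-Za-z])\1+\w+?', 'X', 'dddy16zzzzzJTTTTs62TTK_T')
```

`\1` is not a pattern — it's the concrete string captured by group 1, re-applied verbatim.
Matches: at [0:4] → 'dddy'; at [6:12] → 'zzzzzJ'; at [12:17] → 'TTTTs'; at [19:22] → 'TTK'.
Each match is replaced by 'X'.

'X16XX62X_T'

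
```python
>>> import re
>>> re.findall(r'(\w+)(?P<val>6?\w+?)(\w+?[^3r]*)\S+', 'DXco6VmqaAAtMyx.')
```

[('DXco6VmqaAAtM', 'y', 'x')]

The pattern matches one or more of a word character (captured); then optionally the literal '6', then one or more of a word character (lazy) (captured as 'val'); then one or more of a word character (lazy), then zero or more of any character except [3r] (captured); then one or more of a non-whitespace character.
Multiple groups make `findall` return tuples — one 3-tuple for the one match.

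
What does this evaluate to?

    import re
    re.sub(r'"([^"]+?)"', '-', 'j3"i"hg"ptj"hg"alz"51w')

'j3-hg-hg-51w'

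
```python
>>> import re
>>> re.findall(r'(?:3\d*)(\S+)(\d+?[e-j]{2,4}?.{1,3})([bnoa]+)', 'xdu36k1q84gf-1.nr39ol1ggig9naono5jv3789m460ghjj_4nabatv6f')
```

[('k1q84gf-1.nr39ol1ggig9naono5jv3789m46', '0ghjj_4', 'naba')]

The `?` after the quantifier makes it lazy — it takes as little as possible before letting the rest of the pattern try.
`findall` packs the 3 group values into a tuple for every match.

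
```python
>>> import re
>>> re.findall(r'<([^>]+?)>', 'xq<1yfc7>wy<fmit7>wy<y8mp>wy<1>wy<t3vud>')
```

Walking the string: at [2:9] match '<1yfc7>', group 1 = '1yfc7'; at [11:18] match '<fmit7>', group 1 = 'fmit7'; at [20:26] match '<y8mp>', group 1 = 'y8mp'; at [28:31] match '<1>', group 1 = '1'; at [33:40] match '<t3vud>', group 1 = 't3vud'.
With a single group, `findall` returns only what that group captured — 5 items.

['1yfc7', 'fmit7', 'y8mp', '1', 't3vud']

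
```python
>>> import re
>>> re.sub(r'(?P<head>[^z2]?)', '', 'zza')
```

'zz'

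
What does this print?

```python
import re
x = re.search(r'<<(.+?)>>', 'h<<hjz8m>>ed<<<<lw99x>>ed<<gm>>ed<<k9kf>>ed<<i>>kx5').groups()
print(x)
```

('hjz8m',)

The match spans [1:10] → '<<hjz8m>>'.
Captured: group 1 = 'hjz8m'.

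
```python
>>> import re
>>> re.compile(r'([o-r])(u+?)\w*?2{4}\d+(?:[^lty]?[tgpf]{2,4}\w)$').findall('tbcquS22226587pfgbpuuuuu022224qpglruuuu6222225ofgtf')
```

[('q', 'u')]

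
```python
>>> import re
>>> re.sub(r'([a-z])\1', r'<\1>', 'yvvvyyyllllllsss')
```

`\1` is not a pattern — it's the concrete string captured by group 1, re-applied verbatim.
The replacement refers to a captured group, so each match is rewritten using its own captured text.

'y<v>v<y>y<l><l><l><s>s'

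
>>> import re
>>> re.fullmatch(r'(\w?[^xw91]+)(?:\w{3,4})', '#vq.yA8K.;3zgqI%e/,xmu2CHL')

None

For `fullmatch`, every character of the input must be accounted for by the pattern.
Here the string isn't matched end-to-end, so the call returns None.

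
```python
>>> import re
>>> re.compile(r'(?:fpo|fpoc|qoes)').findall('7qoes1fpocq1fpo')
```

['qoes', 'fpo', 'fpo']

Alternation tries branches left to right and keeps the first one that lets the overall match succeed at that position.
Scanning left to right: at [1:5] → 'qoes'; at [6:9] → 'fpo'; at [12:15] → 'fpo'.
Since nothing is captured, `findall` lists the 3 matched substrings directly.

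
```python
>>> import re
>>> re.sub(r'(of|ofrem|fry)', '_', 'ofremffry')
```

'_remf_'

Alternation isn't longest-match — the leftmost alternative that fits at this position is chosen.
Each match is replaced by '_'.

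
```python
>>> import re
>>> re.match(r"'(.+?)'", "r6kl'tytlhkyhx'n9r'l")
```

None

`re.match` only tries the pattern at the start of the string.
Here position 0 doesn't satisfy it, so the call returns None.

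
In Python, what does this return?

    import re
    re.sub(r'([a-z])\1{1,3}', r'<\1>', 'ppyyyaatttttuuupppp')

`\1` has to match the exact text group 1 already captured.
Each match is replaced using the text its own group 1 captured.

'<p><y><a><t>t<u><p>'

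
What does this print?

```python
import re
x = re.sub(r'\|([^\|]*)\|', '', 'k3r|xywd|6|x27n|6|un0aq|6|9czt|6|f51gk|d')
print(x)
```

k3r6666d

Matches: at [3:9] → '|xywd|'; at [10:16] → '|x27n|'; at [17:24] → '|un0aq|'; at [25:31] → '|9czt|'; at [32:39] → '|f51gk|'.
Every occurrence is swapped for ''.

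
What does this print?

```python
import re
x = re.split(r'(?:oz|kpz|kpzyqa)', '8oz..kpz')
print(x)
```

Matches to split on: at [1:3] → 'oz'; at [5:8] → 'kpz'.
The string is cut at each match, leaving 3 pieces.

['8', '..', '']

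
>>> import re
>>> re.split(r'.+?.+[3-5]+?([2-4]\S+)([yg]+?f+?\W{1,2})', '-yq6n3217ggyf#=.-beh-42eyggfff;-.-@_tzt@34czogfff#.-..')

With a capturing group present, the delimiter's captured portion is kept in the result list.

['', '4czo', 'gfff#.', '-..']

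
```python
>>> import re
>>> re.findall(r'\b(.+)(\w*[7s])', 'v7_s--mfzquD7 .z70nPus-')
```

[('v7_s--mfzquD7 .z70nPu', 's')]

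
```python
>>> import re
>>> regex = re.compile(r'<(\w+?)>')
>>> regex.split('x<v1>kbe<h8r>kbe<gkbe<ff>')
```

Matches to split on: at [1:5] → '<v1>'; at [8:13] → '<h8r>'; at [21:25] → '<ff>'.
`re.split` interleaves the captured-group text with the surrounding fragments.

['x', 'v1', 'kbe', 'h8r', 'kbe<gkbe', 'ff', '']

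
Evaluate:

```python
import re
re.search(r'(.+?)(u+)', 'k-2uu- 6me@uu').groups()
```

('k-2', 'uu')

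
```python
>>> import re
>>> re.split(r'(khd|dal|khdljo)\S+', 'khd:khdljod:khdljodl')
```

['', 'khd', '']

`re.split` interleaves the captured-group text with the surrounding fragments.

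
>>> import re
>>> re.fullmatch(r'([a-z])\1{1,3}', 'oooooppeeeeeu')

None

`\1` is not a pattern — it's the concrete string captured by group 1, re-applied verbatim.
For `fullmatch`, every character of the input must be accounted for by the pattern.
Here the pattern can't cover the whole string, so the call returns None.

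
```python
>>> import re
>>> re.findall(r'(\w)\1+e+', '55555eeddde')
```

After group 1 captures some text, `\1` only succeeds where that same text appears again.
Walking the string: at [0:7] match '55555ee', group 1 = '5'; at [7:11] match 'ddde', group 1 = 'd'.
Because there's exactly one group, `findall` drops the full match and keeps group 1 from each hit.

['5', 'd']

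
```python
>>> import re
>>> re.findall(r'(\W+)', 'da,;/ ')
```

[',;/ ']

The pattern matches one or more of a non-word character (captured).
Walking the string: at [2:6] match ',;/ ', group 1 = ',;/ '.
With a single group, `findall` returns only what that group captured — 1 item.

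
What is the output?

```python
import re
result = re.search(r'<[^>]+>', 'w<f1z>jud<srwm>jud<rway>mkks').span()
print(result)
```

(1, 6)

`search` walks the string left to right and returns the first match it finds.
The match spans [1:6] → '<f1z>'.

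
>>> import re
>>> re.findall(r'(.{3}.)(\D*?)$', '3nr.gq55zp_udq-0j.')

Pattern: exactly 3 of any character, then any character (captured); then zero or more of a non-digit (lazy) (captured); then anchored at the end.
Walking the string: at [12:18] match 'dq-0j.', groups = ('dq-0', 'j.').
2 groups means the one result is a tuple of 2 captured strings — 1 here.

[('dq-0', 'j.')]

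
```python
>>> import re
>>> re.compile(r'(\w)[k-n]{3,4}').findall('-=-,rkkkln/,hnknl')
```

['r', 'h']

This matches a word character (captured); then 3 to 4 of a character in [k-n].
Because there's exactly one group, `findall` drops the full match and keeps group 1 from each hit.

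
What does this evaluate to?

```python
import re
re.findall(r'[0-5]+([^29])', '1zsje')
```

['z']

The pattern matches one or more of a character in [0-5]; then any character except [29] (captured).
Scanning left to right: at [0:2] match '1z', group 1 = 'z'.
With a single group, `findall` returns only what that group captured — 1 item.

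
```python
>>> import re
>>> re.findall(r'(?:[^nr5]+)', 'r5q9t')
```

No capturing groups, so `findall` returns the 1 full match string.

['q9t']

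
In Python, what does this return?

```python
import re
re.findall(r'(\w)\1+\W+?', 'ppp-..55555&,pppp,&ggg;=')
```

['p', '5', 'p', 'g']

A backreference is literal: `\1` must see the identical characters the first group matched.
Walking the string: at [0:4] match 'ppp-', group 1 = 'p'; at [6:12] match '55555&', group 1 = '5'; at [13:18] match 'pppp,', group 1 = 'p'; at [19:23] match 'ggg;', group 1 = 'g'.
`findall` collects group 1 from each match (4 total).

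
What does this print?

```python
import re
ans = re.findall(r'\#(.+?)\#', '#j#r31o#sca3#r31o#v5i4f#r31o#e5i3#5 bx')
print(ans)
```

The `?` after the quantifier makes it lazy — it takes as little as possible before letting the rest of the pattern try.
Scanning left to right: at [0:3] match '#j#', group 1 = 'j'; at [7:13] match '#sca3#', group 1 = 'sca3'; at [17:24] match '#v5i4f#', group 1 = 'v5i4f'; at [28:34] match '#e5i3#', group 1 = 'e5i3'.
`findall` collects group 1 from each match (4 total).

['j', 'sca3', 'v5i4f', 'e5i3']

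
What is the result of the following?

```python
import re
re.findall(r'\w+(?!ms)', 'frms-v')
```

['frms', 'v']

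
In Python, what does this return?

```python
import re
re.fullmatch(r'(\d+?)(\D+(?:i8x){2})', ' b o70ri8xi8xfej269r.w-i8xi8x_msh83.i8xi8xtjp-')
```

None

Pattern: one or more of a digit (lazy) (captured); then one or more of a non-digit, then the literal 'i8x' repeated 2 times (captured).
`re.fullmatch` requires the pattern to consume the entire string.
Here the pattern can't cover the whole string, so the call returns None.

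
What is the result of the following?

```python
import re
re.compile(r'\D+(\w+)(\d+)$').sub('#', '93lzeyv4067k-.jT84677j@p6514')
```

'93lzeyv4067k-.jT84677#'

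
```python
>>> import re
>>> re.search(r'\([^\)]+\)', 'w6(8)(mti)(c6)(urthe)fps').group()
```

The match spans [2:5] → '(8)'.

'(8)'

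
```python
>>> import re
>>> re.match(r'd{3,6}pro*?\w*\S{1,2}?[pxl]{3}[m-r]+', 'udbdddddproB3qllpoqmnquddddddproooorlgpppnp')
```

This matches 3 to 6 of a literal 'd', then the literal 'pr'; then zero or more of the literal 'o' (lazy), then zero or more of a word character; then 1 to 2 of a non-whitespace character (lazy), then exactly 3 of one of [pxl], then one or more of a character in [m-r].
With `match`, the pattern is implicitly anchored at the beginning.
Here the pattern fails at index 0, so the call returns None.

None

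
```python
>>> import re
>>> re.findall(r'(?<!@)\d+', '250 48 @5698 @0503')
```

The negative lookahead/lookbehind blocks any match where the forbidden context is present.
With no groups in the pattern, `findall` gives back each whole match — 4 here.

['250', '48', '698', '503']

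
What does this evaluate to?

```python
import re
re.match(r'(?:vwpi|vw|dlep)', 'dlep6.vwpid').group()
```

'dlep'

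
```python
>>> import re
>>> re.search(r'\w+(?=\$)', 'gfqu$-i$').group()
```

'gfqu'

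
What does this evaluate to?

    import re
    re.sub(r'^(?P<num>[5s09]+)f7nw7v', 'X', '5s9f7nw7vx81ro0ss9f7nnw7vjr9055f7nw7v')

Every occurrence is swapped for 'X'.

'Xx81ro0ss9f7nnw7vjr9055f7nw7v'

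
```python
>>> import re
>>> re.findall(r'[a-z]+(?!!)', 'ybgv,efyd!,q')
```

A negative assertion filters positions out without eating any characters.
Walking the string: at [0:4] → 'ybgv'; at [5:8] → 'efy'; at [11:12] → 'q'.
No capturing groups, so `findall` returns the 3 full match strings.

['ybgv', 'efy', 'q']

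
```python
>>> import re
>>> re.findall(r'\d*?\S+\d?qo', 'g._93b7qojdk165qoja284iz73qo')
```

The pattern matches zero or more of a digit (lazy), then one or more of a non-whitespace character; then optionally a digit, then the literal 'qo'.
Scanning left to right: at [0:28] → 'g._93b7qojdk165qoja284iz73qo'.
`findall` yields the raw match text (1 of them) because the pattern has no groups.

['g._93b7qojdk165qoja284iz73qo']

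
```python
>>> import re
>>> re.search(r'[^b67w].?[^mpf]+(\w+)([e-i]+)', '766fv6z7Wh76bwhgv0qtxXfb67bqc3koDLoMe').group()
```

Pattern: any character except [b67w], then optionally any character, then one or more of any character except [mpf]; then one or more of a word character (captured); then one or more of a character in [e-i] (captured).
`search` walks the string left to right and returns the first match it finds.
The match spans [3:37] → 'fv6z7Wh76bwhgv0qtxXfb67bqc3koDLoMe'.
Captured: group 1 = 'fb67bqc3koDLoM', group 2 = 'e'.

'fv6z7Wh76bwhgv0qtxXfb67bqc3koDLoMe'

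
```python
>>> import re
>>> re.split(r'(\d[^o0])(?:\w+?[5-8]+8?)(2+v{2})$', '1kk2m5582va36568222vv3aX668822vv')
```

Pattern: a digit, then any character except [o0] (captured); then one or more of a word character (lazy), then one or more of a character in [5-8], then optionally a literal '8' (non-capturing group); then one or more of a literal '2', then exactly 2 of a literal 'v' (captured); then anchored at the end.
Matches to split on: at [0:32] → '1kk2m5582va36568222vv3aX668822vv'.
The group in the pattern means `split` returns the separators' captures alongside the pieces.

['', '1k', '22vv', '']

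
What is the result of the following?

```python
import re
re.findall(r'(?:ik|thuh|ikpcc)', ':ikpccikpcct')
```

The regex engine tests alternatives in the order written; an earlier branch that matches wins even if a later one would match more.
No capturing groups, so `findall` returns the 2 full match strings.

['ik', 'ik']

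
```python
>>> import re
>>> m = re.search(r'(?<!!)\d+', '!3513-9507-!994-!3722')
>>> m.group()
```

'513'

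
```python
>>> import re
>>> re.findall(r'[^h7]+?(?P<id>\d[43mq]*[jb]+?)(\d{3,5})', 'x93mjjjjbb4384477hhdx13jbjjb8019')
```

[('93mjjjjbb', '43844'), ('13jbjjb', '8019')]

A `+?`/`*?`/`{m,n}?` starts at its minimum and grows only as far as needed for what follows to match.
Multiple groups make `findall` return tuples — one 2-tuple for each match.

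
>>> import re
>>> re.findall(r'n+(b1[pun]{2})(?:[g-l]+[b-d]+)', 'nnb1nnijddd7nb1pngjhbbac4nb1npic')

['b1nn', 'b1pn', 'b1np']

This matches one or more of a literal 'n'; then the literal 'b1', then exactly 2 of one of [pun] (captured); then one or more of a character in [g-l], then one or more of a character in [b-d] (non-capturing group).
Scanning left to right: at [0:11] match 'nnb1nnijddd', group 1 = 'b1nn'; at [12:22] match 'nb1pngjhbb', group 1 = 'b1pn'; at [25:32] match 'nb1npic', group 1 = 'b1np'.
Because there's exactly one group, `findall` drops the full match and keeps group 1 from each hit.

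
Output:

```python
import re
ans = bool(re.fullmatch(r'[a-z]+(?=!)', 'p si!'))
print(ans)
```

False

`fullmatch` succeeds only if the pattern covers the string from start to end.
Here there's no way to consume every character, so the call returns None, and `bool(None)` is False.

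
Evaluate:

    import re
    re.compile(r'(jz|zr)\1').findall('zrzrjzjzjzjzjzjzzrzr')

['zr', 'jz', 'jz', 'jz', 'zr']

`\1` has to match the exact text group 1 already captured.
Walking the string: at [0:4] match 'zrzr', group 1 = 'zr'; at [4:8] match 'jzjz', group 1 = 'jz'; at [8:12] match 'jzjz', group 1 = 'jz'; at [12:16] match 'jzjz', group 1 = 'jz'; at [16:20] match 'zrzr', group 1 = 'zr'.
`findall` collects group 1 from each match (5 total).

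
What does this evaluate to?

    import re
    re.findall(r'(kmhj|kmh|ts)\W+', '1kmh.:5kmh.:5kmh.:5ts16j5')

Walking the string: at [1:6] match 'kmh.:', group 1 = 'kmh'; at [7:12] match 'kmh.:', group 1 = 'kmh'; at [13:18] match 'kmh.:', group 1 = 'kmh'.
Because there's exactly one group, `findall` drops the full match and keeps group 1 from each hit.

['kmh', 'kmh', 'kmh']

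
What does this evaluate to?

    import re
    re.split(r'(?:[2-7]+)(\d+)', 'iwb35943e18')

This matches one or more of a character in [2-7] (non-capturing group); then one or more of a digit (captured).
With a capturing group present, the delimiter's captured portion is kept in the result list.

['iwb', '943', 'e18']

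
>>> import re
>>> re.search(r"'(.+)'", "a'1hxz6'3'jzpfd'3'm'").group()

"'1hxz6'3'jzpfd'3'm'"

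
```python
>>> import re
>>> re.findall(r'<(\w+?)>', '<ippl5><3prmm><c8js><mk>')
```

['ippl5', '3prmm', 'c8js', 'mk']

Scanning left to right: at [0:7] match '<ippl5>', group 1 = 'ippl5'; at [7:14] match '<3prmm>', group 1 = '3prmm'; at [14:20] match '<c8js>', group 1 = 'c8js'; at [20:24] match '<mk>', group 1 = 'mk'.
`findall` collects group 1 from each match (4 total).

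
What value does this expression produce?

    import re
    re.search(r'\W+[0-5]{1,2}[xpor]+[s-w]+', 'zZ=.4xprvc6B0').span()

The match spans [2:9] → '=.4xprv'.

(2, 9)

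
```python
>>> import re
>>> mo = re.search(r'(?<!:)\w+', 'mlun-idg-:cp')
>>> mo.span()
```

(0, 4)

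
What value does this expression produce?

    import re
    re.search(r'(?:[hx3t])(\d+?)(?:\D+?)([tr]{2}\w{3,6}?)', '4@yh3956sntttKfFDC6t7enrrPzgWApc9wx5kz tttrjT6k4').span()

The pattern matches one of [hx3t] (non-capturing group); then one or more of a digit (lazy) (captured); then one or more of a non-digit (lazy) (non-capturing group); then exactly 2 of one of [tr], then 3 to 6 of a word character (lazy) (captured).
Lazy quantifiers expand one character at a time until the remainder of the pattern can match.
`search` walks the string left to right and returns the first match it finds.
The match spans [3:15] → 'h3956sntttKf'.
Captured: group 1 = '3956', group 2 = 'tttKf'.

(3, 15)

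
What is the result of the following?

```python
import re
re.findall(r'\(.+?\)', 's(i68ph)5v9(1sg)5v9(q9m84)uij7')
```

['(i68ph)', '(1sg)', '(q9m84)']

A `+?`/`*?`/`{m,n}?` starts at its minimum and grows only as far as needed for what follows to match.
Matches: at [1:8] → '(i68ph)'; at [11:16] → '(1sg)'; at [19:26] → '(q9m84)'.
`findall` yields the raw match text (3 of them) because the pattern has no groups.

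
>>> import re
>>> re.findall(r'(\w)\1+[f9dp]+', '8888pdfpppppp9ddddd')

['8']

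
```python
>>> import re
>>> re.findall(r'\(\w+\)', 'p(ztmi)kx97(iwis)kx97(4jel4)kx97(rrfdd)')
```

['(ztmi)', '(iwis)', '(4jel4)', '(rrfdd)']

`findall` yields the raw match text (4 of them) because the pattern has no groups.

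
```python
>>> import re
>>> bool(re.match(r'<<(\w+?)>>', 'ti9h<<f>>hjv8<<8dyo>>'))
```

`re.match` only tries the pattern at the start of the string.
Here the string doesn't start with a match, so the call returns None, and `bool(None)` is False.

False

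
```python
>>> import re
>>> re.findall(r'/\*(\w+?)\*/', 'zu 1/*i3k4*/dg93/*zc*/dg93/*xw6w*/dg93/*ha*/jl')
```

Walking the string: at [4:12] match '/*i3k4*/', group 1 = 'i3k4'; at [16:22] match '/*zc*/', group 1 = 'zc'; at [26:34] match '/*xw6w*/', group 1 = 'xw6w'; at [38:44] match '/*ha*/', group 1 = 'ha'.
One capturing group, so `findall` returns just the captured substring from each match — 4 in all.

['i3k4', 'zc', 'xw6w', 'ha']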